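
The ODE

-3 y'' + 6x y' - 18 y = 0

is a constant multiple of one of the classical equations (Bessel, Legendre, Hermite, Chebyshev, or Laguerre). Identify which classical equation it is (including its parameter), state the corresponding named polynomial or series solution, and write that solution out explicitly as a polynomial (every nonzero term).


All three coefficients share the factor -3; dividing through by -3 gives  y'' - 2x y' + 6 y = 0.
This matches the Hermite equation y'' - 2x y' + 2n y = 0 with 2n = 6, so n = 3; the polynomial solution is H_3(x).
With y = sum_k a_k x^k, matching x^k gives (k+2)(k+1) a_{k+2} = 2(k - n) a_k = 2(k - 3) a_k. The right side vanishes at k = 3, so the series with the parity of 3 terminates at degree 3.
Standard normalization: leading coefficient of H_n is 2^n, so a_3 = 2^3 = 8. Work downward with a_k = (k+1)(k+2) a_{k+2} / (2(k - n)):
  a_1 = (2)(3)(8) / (2(1 - 3)) = 48/(-4) = -12
Hence H_3(x) = 8 x^3 - 12 x.

H_3(x); series = 8 x^3 - 12 x


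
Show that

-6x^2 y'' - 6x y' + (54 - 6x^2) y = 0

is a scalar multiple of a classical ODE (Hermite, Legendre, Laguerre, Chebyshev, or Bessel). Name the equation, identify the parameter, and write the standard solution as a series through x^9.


All three coefficients share the factor -6; dividing through by -6 gives  x^2 y'' + x y' + (x^2 - 9) y = 0.
This matches the Bessel equation x^2 y'' + x y' + (x^2 - nu^2) y = 0 with nu^2 = 9, so nu = 3; the solution bounded at x = 0 is J_3(x).
Frobenius at x = 0: indicial roots ±nu; for r = nu the recurrence k(k + 2nu) c_k = -c_{k-2} gives the standard series J_nu(x) = sum_{k>=0} (-1)^k / (k! (k+nu)!) (x/2)^(2k+nu). Evaluate the first 4 terms:
  k = 0: (-1)^0 / (0! * 3! * 2^3) x^3 = 1/(1*6*8) x^3 = (1/48) x^3
  k = 1: (-1)^1 / (1! * 4! * 2^5) x^5 = -1/(1*24*32) x^5 = (-1/768) x^5
  k = 2: (-1)^2 / (2! * 5! * 2^7) x^7 = 1/(2*120*128) x^7 = (1/30720) x^7
  k = 3: (-1)^3 / (3! * 6! * 2^9) x^9 = -1/(6*720*512) x^9 = (-1/2211840) x^9
Hence J_3(x) = -x^9/2211840 + x^7/30720 - x^5/768 + x^3/48 + ....

J_3(x); series = -x^9/2211840 + x^7/30720 - x^5/768 + x^3/48


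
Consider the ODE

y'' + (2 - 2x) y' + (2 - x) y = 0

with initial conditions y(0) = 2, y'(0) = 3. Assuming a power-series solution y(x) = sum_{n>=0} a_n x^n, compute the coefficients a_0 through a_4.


Ansatz: y(x) = sum_{n>=0} a_n x^n, so y'(x) = sum_{n>=1} n a_n x^(n-1) and y''(x) = sum_{n>=2} n(n-1) a_n x^(n-2).
Substitute into P(x) y'' + Q(x) y' + R(x) y = 0 with P(x) = 1, Q(x) = 2 - 2x, R(x) = 2 - x, and match powers of x.
Initial conditions: a_0 = 2, a_1 = 3.
Setting the coefficient of each power of x to zero and solving order by order (substituting the coefficients already found):
  x^0: 2 a_2 + 2 a_1 + 2 a_0 = 0  ->  2 a_2 = -2 a_1 - 2 a_0 = -10  ->  a_2 = -5
  x^1: 6 a_3 + 4 a_2 - a_0 = 0  ->  6 a_3 = -4 a_2 + a_0 = 22  ->  a_3 = 11/3
  x^2: 12 a_4 + 6 a_3 - 2 a_2 - a_1 = 0  ->  12 a_4 = -6 a_3 + 2 a_2 + a_1 = -29  ->  a_4 = -29/12
Truncated series: y(x) = 2 + 3 x - 5 x^2 + (11/3) x^3 - (29/12) x^4 + O(x^5).

a_0 = 2; a_1 = 3; a_2 = -5; a_3 = 11/3; a_4 = -29/12


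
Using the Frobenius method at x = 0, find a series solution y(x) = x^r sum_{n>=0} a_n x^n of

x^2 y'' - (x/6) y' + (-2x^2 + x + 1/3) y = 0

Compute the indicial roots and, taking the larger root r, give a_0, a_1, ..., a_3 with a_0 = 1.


Write in Frobenius form y'' + (p(x)/x) y' + (q(x)/x^2) y = 0:
  p(x) = -1/6,  q(x) = -2x^2 + x + 1/3.
Indicial equation: r(r-1) + (-1/6) r + (1/3) = 0 -> roots r_1 = 2/3, r_2 = 1/2.
Take r = r_1 = 2/3. Let y(x) = x^r sum_{n>=0} a_n x^n with a_0 = 1.
Substitute y = x^r sum a_n x^n and match x^{r+n}. The recurrence is
  D(n) a_n + 1 a_{n-1} - 2 a_{n-2} = 0,  where D(n) = (r+n)(r+n-1) + (-1/6)(r+n) + (1/3).
  a_n = [-1 a_{n-1} + 2 a_{n-2}] / D(n).
Since the indicial polynomial factors as (r - r_1)(r - r_2), D(n) = (r_1 + n - r_1)(r_1 + n - r_2) = n(n + 1/6).
Evaluating step by step (a_0 = 1):
  n = 1: D(1) = 1(1 + 1/6) = 7/6; numerator = -1(1) = -1; a_1 = (-1)/(7/6) = -6/7
  n = 2: D(2) = 2(2 + 1/6) = 13/3; numerator = -1(-6/7) + 2(1) = 20/7; a_2 = (20/7)/(13/3) = 60/91
  n = 3: D(3) = 3(3 + 1/6) = 19/2; numerator = -1(60/91) + 2(-6/7) = -216/91; a_3 = (-216/91)/(19/2) = -432/1729

r = 2/3; a_0 = 1; a_1 = -6/7; a_2 = 60/91; a_3 = -432/1729


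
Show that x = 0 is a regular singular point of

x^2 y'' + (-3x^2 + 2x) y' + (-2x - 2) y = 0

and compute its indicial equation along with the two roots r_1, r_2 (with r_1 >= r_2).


Divide by x^2 to reach normal form y'' + P_1(x) y' + P_2(x) y = 0 with P_1(x) = -3 + 2/x and P_2(x) = -2/x - 2/x^2.
x = 0 is a singular point because the y'-coefficient -3 + 2/x has a pole at x = 0 and the y-coefficient -2/x - 2/x^2 has a pole at x = 0.
It is a regular singular point because x P_1(x) = p(x) = 2 - 3x and x^2 P_2(x) = q(x) = -2x - 2 are polynomials, hence analytic at x = 0.
p(0) = 2,  q(0) = -2.
Indicial equation: r(r-1) + p(0) r + q(0) = 0, i.e. r^2 + (p(0) - 1) r + q(0) = 0, i.e. r^2 + 1 r - 2 = 0.
Discriminant: (1)^2 - 4(-2) = 9, so r = (-1 ± 3)/2.
Solving: r_1 = 1, r_2 = -2.

indicial: r^2 + 1 r - 2 = 0; roots r_1 = 1, r_2 = -2


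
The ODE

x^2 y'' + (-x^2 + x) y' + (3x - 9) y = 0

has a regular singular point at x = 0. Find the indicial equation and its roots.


Divide by x^2 to reach normal form y'' + P_1(x) y' + P_2(x) y = 0 with P_1(x) = -1 + 1/x and P_2(x) = 3/x - 9/x^2.
x = 0 is a singular point because the y'-coefficient -1 + 1/x has a pole at x = 0 and the y-coefficient 3/x - 9/x^2 has a pole at x = 0.
It is a regular singular point because x P_1(x) = p(x) = 1 - x and x^2 P_2(x) = q(x) = 3x - 9 are polynomials, hence analytic at x = 0.
p(0) = 1,  q(0) = -9.
Indicial equation: r(r-1) + p(0) r + q(0) = 0, i.e. r^2 + (p(0) - 1) r + q(0) = 0, i.e. r^2 - 9 = 0.
Discriminant: (0)^2 - 4(-9) = 36, so r = (0 ± 6)/2.
Solving: r_1 = 3, r_2 = -3.

indicial: r^2 - 9 = 0; roots r_1 = 3, r_2 = -3


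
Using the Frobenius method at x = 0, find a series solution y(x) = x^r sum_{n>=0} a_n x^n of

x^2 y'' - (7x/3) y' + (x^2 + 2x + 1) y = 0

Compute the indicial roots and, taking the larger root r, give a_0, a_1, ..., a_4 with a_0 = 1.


Write in Frobenius form y'' + (p(x)/x) y' + (q(x)/x^2) y = 0:
  p(x) = -7/3,  q(x) = x^2 + 2x + 1.
Indicial equation: r(r-1) + (-7/3) r + (1) = 0 -> roots r_1 = 3, r_2 = 1/3.
Take r = r_1 = 3. Let y(x) = x^r sum_{n>=0} a_n x^n with a_0 = 1.
Substitute y = x^r sum a_n x^n and match x^{r+n}. The recurrence is
  D(n) a_n + 2 a_{n-1} + 1 a_{n-2} = 0,  where D(n) = (r+n)(r+n-1) + (-7/3)(r+n) + (1).
  a_n = [-2 a_{n-1} - 1 a_{n-2}] / D(n).
Since the indicial polynomial factors as (r - r_1)(r - r_2), D(n) = (r_1 + n - r_1)(r_1 + n - r_2) = n(n + 8/3).
Evaluating step by step (a_0 = 1):
  n = 1: D(1) = 1(1 + 8/3) = 11/3; numerator = -2(1) = -2; a_1 = (-2)/(11/3) = -6/11
  n = 2: D(2) = 2(2 + 8/3) = 28/3; numerator = -2(-6/11) - 1(1) = 1/11; a_2 = (1/11)/(28/3) = 3/308
  n = 3: D(3) = 3(3 + 8/3) = 17; numerator = -2(3/308) - 1(-6/11) = 81/154; a_3 = (81/154)/(17) = 81/2618
  n = 4: D(4) = 4(4 + 8/3) = 80/3; numerator = -2(81/2618) - 1(3/308) = -375/5236; a_4 = (-375/5236)/(80/3) = -225/83776

r = 3; a_0 = 1; a_1 = -6/11; a_2 = 3/308; a_3 = 81/2618; a_4 = -225/83776


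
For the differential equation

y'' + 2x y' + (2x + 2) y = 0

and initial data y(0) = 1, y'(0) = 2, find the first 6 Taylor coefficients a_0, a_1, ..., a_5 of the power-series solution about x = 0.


Ansatz: y(x) = sum_{n>=0} a_n x^n, so y'(x) = sum_{n>=1} n a_n x^(n-1) and y''(x) = sum_{n>=2} n(n-1) a_n x^(n-2).
Substitute into P(x) y'' + Q(x) y' + R(x) y = 0 with P(x) = 1, Q(x) = 2x, R(x) = 2x + 2, and match powers of x.
Initial conditions: a_0 = 1, a_1 = 2.
Setting the coefficient of each power of x to zero and solving order by order (substituting the coefficients already found):
  x^0: 2 a_2 + 2 a_0 = 0  ->  2 a_2 = -2 a_0 = -2  ->  a_2 = -1
  x^1: 6 a_3 + 4 a_1 + 2 a_0 = 0  ->  6 a_3 = -4 a_1 - 2 a_0 = -10  ->  a_3 = -5/3
  x^2: 12 a_4 + 6 a_2 + 2 a_1 = 0  ->  12 a_4 = -6 a_2 - 2 a_1 = 2  ->  a_4 = 1/6
  x^3: 20 a_5 + 8 a_3 + 2 a_2 = 0  ->  20 a_5 = -8 a_3 - 2 a_2 = 46/3  ->  a_5 = 23/30
Truncated series: y(x) = 1 + 2 x - x^2 - (5/3) x^3 + (1/6) x^4 + (23/30) x^5 + O(x^6).

a_0 = 1; a_1 = 2; a_2 = -1; a_3 = -5/3; a_4 = 1/6; a_5 = 23/30


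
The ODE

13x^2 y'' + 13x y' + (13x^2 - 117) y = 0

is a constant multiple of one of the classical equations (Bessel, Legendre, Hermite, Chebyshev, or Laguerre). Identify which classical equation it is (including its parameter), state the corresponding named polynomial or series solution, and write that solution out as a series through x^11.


All three coefficients share the factor 13; dividing through by 13 gives  x^2 y'' + x y' + (x^2 - 9) y = 0.
This matches the Bessel equation x^2 y'' + x y' + (x^2 - nu^2) y = 0 with nu^2 = 9, so nu = 3; the solution bounded at x = 0 is J_3(x).
Frobenius at x = 0: indicial roots ±nu; for r = nu the recurrence k(k + 2nu) c_k = -c_{k-2} gives the standard series J_nu(x) = sum_{k>=0} (-1)^k / (k! (k+nu)!) (x/2)^(2k+nu). Evaluate the first 5 terms:
  k = 0: (-1)^0 / (0! * 3! * 2^3) x^3 = 1/(1*6*8) x^3 = (1/48) x^3
  k = 1: (-1)^1 / (1! * 4! * 2^5) x^5 = -1/(1*24*32) x^5 = (-1/768) x^5
  k = 2: (-1)^2 / (2! * 5! * 2^7) x^7 = 1/(2*120*128) x^7 = (1/30720) x^7
  k = 3: (-1)^3 / (3! * 6! * 2^9) x^9 = -1/(6*720*512) x^9 = (-1/2211840) x^9
  k = 4: (-1)^4 / (4! * 7! * 2^11) x^11 = 1/(24*5040*2048) x^11 = (1/247726080) x^11
Hence J_3(x) = x^11/247726080 - x^9/2211840 + x^7/30720 - x^5/768 + x^3/48 + ....

J_3(x); series = x^11/247726080 - x^9/2211840 + x^7/30720 - x^5/768 + x^3/48


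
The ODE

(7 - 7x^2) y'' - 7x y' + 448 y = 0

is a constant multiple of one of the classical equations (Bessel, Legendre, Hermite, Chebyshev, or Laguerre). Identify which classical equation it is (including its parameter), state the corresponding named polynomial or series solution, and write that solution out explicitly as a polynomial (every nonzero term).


All three coefficients share the factor 7; dividing through by 7 gives  (1 - x^2) y'' - x y' + 64 y = 0.
This matches the Chebyshev equation (1 - x^2) y'' - x y' + n^2 y = 0 (note the -x y' term, not -2x y') with n^2 = 64, so n = 8; the polynomial solution is T_8(x).
With y = sum_k a_k x^k, matching x^k gives (k+2)(k+1) a_{k+2} = (k^2 - n^2) a_k = (k - 8)(k + 8) a_k. The right side vanishes at k = 8, so the series with the parity of 8 terminates at degree 8.
Standard normalization: leading coefficient of T_n is 2^(n-1), so a_8 = 2^7 = 128. Work downward with a_k = (k+1)(k+2) a_{k+2} / ((k - 8)(k + 8)):
  a_6 = (7)(8)(128) / ((6 - 8)(6 + 8)) = 7168/(-28) = -256
  a_4 = (5)(6)(-256) / ((4 - 8)(4 + 8)) = -7680/(-48) = 160
  a_2 = (3)(4)(160) / ((2 - 8)(2 + 8)) = 1920/(-60) = -32
  a_0 = (1)(2)(-32) / ((0 - 8)(0 + 8)) = -64/(-64) = 1
Hence T_8(x) = 128 x^8 - 256 x^6 + 160 x^4 - 32 x^2 + 1.

T_8(x); series = 128 x^8 - 256 x^6 + 160 x^4 - 32 x^2 + 1


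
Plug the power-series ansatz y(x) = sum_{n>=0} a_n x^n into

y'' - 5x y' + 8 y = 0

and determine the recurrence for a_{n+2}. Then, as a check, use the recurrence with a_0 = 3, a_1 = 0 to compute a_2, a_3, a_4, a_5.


Substitute y = sum_n a_n x^n.
y''(x) has coefficient (n+2)(n+1) a_{n+2} at x^n;
-5 x y'(x) has coefficient -5 n a_n at x^n (shift);
8 y(x) has coefficient 8 a_n at x^n.
Matching x^n: (n+2)(n+1) a_{n+2} + (-5n + 8) a_n = 0.
Thus a_{n+2} = (5n - 8) / ((n+1)(n+2)) * a_n.

Check with a_0 = 3, a_1 = 0 (apply the recurrence for n = 0, 1, 2, 3): a_0 = 3, a_1 = 0, a_2 = -12, a_3 = 0, a_4 = -2, a_5 = 0.

a_(n+2) = (5n - 8) / ((n+1)(n+2)) * a_n; check: a_0 = 3, a_1 = 0, a_2 = -12, a_3 = 0, a_4 = -2, a_5 = 0


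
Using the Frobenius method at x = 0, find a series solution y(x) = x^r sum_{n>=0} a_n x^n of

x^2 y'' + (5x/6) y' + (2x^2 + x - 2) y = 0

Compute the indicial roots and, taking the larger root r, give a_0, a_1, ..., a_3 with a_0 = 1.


Write in Frobenius form y'' + (p(x)/x) y' + (q(x)/x^2) y = 0:
  p(x) = 5/6,  q(x) = 2x^2 + x - 2.
Indicial equation: r(r-1) + (5/6) r + (-2) = 0 -> roots r_1 = 3/2, r_2 = -4/3.
Take r = r_1 = 3/2. Let y(x) = x^r sum_{n>=0} a_n x^n with a_0 = 1.
Substitute y = x^r sum a_n x^n and match x^{r+n}. The recurrence is
  D(n) a_n + 1 a_{n-1} + 2 a_{n-2} = 0,  where D(n) = (r+n)(r+n-1) + (5/6)(r+n) + (-2).
  a_n = [-1 a_{n-1} - 2 a_{n-2}] / D(n).
Since the indicial polynomial factors as (r - r_1)(r - r_2), D(n) = (r_1 + n - r_1)(r_1 + n - r_2) = n(n + 17/6).
Evaluating step by step (a_0 = 1):
  n = 1: D(1) = 1(1 + 17/6) = 23/6; numerator = -1(1) = -1; a_1 = (-1)/(23/6) = -6/23
  n = 2: D(2) = 2(2 + 17/6) = 29/3; numerator = -1(-6/23) - 2(1) = -40/23; a_2 = (-40/23)/(29/3) = -120/667
  n = 3: D(3) = 3(3 + 17/6) = 35/2; numerator = -1(-120/667) - 2(-6/23) = 468/667; a_3 = (468/667)/(35/2) = 936/23345

r = 3/2; a_0 = 1; a_1 = -6/23; a_2 = -120/667; a_3 = 936/23345


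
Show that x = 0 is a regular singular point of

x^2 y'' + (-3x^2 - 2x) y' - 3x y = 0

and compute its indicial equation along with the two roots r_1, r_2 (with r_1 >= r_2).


Divide by x^2 to reach normal form y'' + P_1(x) y' + P_2(x) y = 0 with P_1(x) = -3 - 2/x and P_2(x) = -3/x.
x = 0 is a singular point because the y'-coefficient -3 - 2/x has a pole at x = 0 and the y-coefficient -3/x has a pole at x = 0.
It is a regular singular point because x P_1(x) = p(x) = -3x - 2 and x^2 P_2(x) = q(x) = -3x are polynomials, hence analytic at x = 0.
p(0) = -2,  q(0) = 0.
Indicial equation: r(r-1) + p(0) r + q(0) = 0, i.e. r^2 + (p(0) - 1) r + q(0) = 0, i.e. r^2 - 3 r = 0.
Discriminant: (-3)^2 - 4(0) = 9, so r = (3 ± 3)/2.
Solving: r_1 = 3, r_2 = 0.

indicial: r^2 - 3 r = 0; roots r_1 = 3, r_2 = 0


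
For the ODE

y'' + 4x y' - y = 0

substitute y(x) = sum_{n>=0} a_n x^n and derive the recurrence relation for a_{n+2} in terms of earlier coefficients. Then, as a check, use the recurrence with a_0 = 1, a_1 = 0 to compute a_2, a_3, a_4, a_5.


Substitute y = sum_n a_n x^n.
y''(x) has coefficient (n+2)(n+1) a_{n+2} at x^n;
4 x y'(x) has coefficient 4 n a_n at x^n (shift);
-y(x) has coefficient -1 a_n at x^n.
Matching x^n: (n+2)(n+1) a_{n+2} + (4n - 1) a_n = 0.
Thus a_{n+2} = (-4n + 1) / ((n+1)(n+2)) * a_n.

Check with a_0 = 1, a_1 = 0 (apply the recurrence for n = 0, 1, 2, 3): a_0 = 1, a_1 = 0, a_2 = 1/2, a_3 = 0, a_4 = -7/24, a_5 = 0.

a_(n+2) = (-4n + 1) / ((n+1)(n+2)) * a_n; check: a_0 = 1, a_1 = 0, a_2 = 1/2, a_3 = 0, a_4 = -7/24, a_5 = 0


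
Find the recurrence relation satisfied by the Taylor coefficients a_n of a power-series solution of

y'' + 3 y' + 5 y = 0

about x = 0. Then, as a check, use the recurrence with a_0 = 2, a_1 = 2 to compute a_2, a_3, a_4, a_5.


Substitute y = sum_n a_n x^n.
y''(x) has coefficient (n+2)(n+1) a_{n+2} at x^n;
3 y'(x) has coefficient 3 (n+1) a_{n+1} at x^n;
5 y(x) has coefficient 5 a_n at x^n.
Matching x^n: (n+2)(n+1) a_{n+2} + 3 (n+1) a_{n+1} + 5 a_n = 0.
Thus a_{n+2} = [-3 (n+1) a_{n+1} - 5 a_n] / ((n+1)(n+2)).

Check with a_0 = 2, a_1 = 2 (apply the recurrence for n = 0, 1, 2, 3): a_0 = 2, a_1 = 2, a_2 = -8, a_3 = 19/3, a_4 = -17/12, a_5 = -11/15.

a_(n+2) = [-3 (n+1) a_(n+1) - 5 a_n] / ((n+1)(n+2)); check: a_0 = 2, a_1 = 2, a_2 = -8, a_3 = 19/3, a_4 = -17/12, a_5 = -11/15


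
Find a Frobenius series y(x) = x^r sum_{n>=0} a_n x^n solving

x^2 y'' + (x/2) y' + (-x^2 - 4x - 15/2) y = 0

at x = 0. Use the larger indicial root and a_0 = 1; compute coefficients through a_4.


Write in Frobenius form y'' + (p(x)/x) y' + (q(x)/x^2) y = 0:
  p(x) = 1/2,  q(x) = -x^2 - 4x - 15/2.
Indicial equation: r(r-1) + (1/2) r + (-15/2) = 0 -> roots r_1 = 3, r_2 = -5/2.
Take r = r_1 = 3. Let y(x) = x^r sum_{n>=0} a_n x^n with a_0 = 1.
Substitute y = x^r sum a_n x^n and match x^{r+n}. The recurrence is
  D(n) a_n - 4 a_{n-1} - 1 a_{n-2} = 0,  where D(n) = (r+n)(r+n-1) + (1/2)(r+n) + (-15/2).
  a_n = [4 a_{n-1} + 1 a_{n-2}] / D(n).
Since the indicial polynomial factors as (r - r_1)(r - r_2), D(n) = (r_1 + n - r_1)(r_1 + n - r_2) = n(n + 11/2).
Evaluating step by step (a_0 = 1):
  n = 1: D(1) = 1(1 + 11/2) = 13/2; numerator = 4(1) = 4; a_1 = (4)/(13/2) = 8/13
  n = 2: D(2) = 2(2 + 11/2) = 15; numerator = 4(8/13) + 1(1) = 45/13; a_2 = (45/13)/(15) = 3/13
  n = 3: D(3) = 3(3 + 11/2) = 51/2; numerator = 4(3/13) + 1(8/13) = 20/13; a_3 = (20/13)/(51/2) = 40/663
  n = 4: D(4) = 4(4 + 11/2) = 38; numerator = 4(40/663) + 1(3/13) = 313/663; a_4 = (313/663)/(38) = 313/25194

r = 3; a_0 = 1; a_1 = 8/13; a_2 = 3/13; a_3 = 40/663; a_4 = 313/25194


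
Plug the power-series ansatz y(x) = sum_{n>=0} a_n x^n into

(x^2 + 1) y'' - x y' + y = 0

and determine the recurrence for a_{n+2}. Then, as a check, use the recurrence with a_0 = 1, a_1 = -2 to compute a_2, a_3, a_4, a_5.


Substitute y = sum_n a_n x^n.
(1 + 1 x^2) y'' contributes (n+2)(n+1) a_{n+2} + n(n-1) a_n at x^n.
-x y'(x) contributes -n a_n at x^n.
y(x) contributes 1 a_n at x^n.
Matching x^n: (n+2)(n+1) a_{n+2} + (n(n-1) - n + 1) a_n = 0.
Thus a_{n+2} = (-n(n-1) + n - 1) / ((n+1)(n+2)) * a_n.

Check with a_0 = 1, a_1 = -2 (apply the recurrence for n = 0, 1, 2, 3): a_0 = 1, a_1 = -2, a_2 = -1/2, a_3 = 0, a_4 = 1/24, a_5 = 0.

a_(n+2) = (-n(n-1) + n - 1) / ((n+1)(n+2)) * a_n; check: a_0 = 1, a_1 = -2, a_2 = -1/2, a_3 = 0, a_4 = 1/24, a_5 = 0


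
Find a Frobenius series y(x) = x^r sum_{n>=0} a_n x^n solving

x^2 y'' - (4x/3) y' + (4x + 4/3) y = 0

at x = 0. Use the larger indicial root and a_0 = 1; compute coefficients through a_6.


Write in Frobenius form y'' + (p(x)/x) y' + (q(x)/x^2) y = 0:
  p(x) = -4/3,  q(x) = 4x + 4/3.
Indicial equation: r(r-1) + (-4/3) r + (4/3) = 0 -> roots r_1 = 4/3, r_2 = 1.
Take r = r_1 = 4/3. Let y(x) = x^r sum_{n>=0} a_n x^n with a_0 = 1.
Substitute y = x^r sum a_n x^n and match x^{r+n}. The recurrence is
  D(n) a_n + 4 a_{n-1} = 0,  where D(n) = (r+n)(r+n-1) + (-4/3)(r+n) + (4/3).
  a_n = -4 / D(n) * a_{n-1}.
Since the indicial polynomial factors as (r - r_1)(r - r_2), D(n) = (r_1 + n - r_1)(r_1 + n - r_2) = n(n + 1/3).
Evaluating step by step (a_0 = 1):
  n = 1: D(1) = 1(1 + 1/3) = 4/3; numerator = -4(1) = -4; a_1 = (-4)/(4/3) = -3
  n = 2: D(2) = 2(2 + 1/3) = 14/3; numerator = -4(-3) = 12; a_2 = (12)/(14/3) = 18/7
  n = 3: D(3) = 3(3 + 1/3) = 10; numerator = -4(18/7) = -72/7; a_3 = (-72/7)/(10) = -36/35
  n = 4: D(4) = 4(4 + 1/3) = 52/3; numerator = -4(-36/35) = 144/35; a_4 = (144/35)/(52/3) = 108/455
  n = 5: D(5) = 5(5 + 1/3) = 80/3; numerator = -4(108/455) = -432/455; a_5 = (-432/455)/(80/3) = -81/2275
  n = 6: D(6) = 6(6 + 1/3) = 38; numerator = -4(-81/2275) = 324/2275; a_6 = (324/2275)/(38) = 162/43225

r = 4/3; a_0 = 1; a_1 = -3; a_2 = 18/7; a_3 = -36/35; a_4 = 108/455; a_5 = -81/2275; a_6 = 162/43225


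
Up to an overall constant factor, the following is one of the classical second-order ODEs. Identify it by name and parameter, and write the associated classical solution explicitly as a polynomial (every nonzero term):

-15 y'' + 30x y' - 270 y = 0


All three coefficients share the factor -15; dividing through by -15 gives  y'' - 2x y' + 18 y = 0.
This matches the Hermite equation y'' - 2x y' + 2n y = 0 with 2n = 18, so n = 9; the polynomial solution is H_9(x).
With y = sum_k a_k x^k, matching x^k gives (k+2)(k+1) a_{k+2} = 2(k - n) a_k = 2(k - 9) a_k. The right side vanishes at k = 9, so the series with the parity of 9 terminates at degree 9.
Standard normalization: leading coefficient of H_n is 2^n, so a_9 = 2^9 = 512. Work downward with a_k = (k+1)(k+2) a_{k+2} / (2(k - n)):
  a_7 = (8)(9)(512) / (2(7 - 9)) = 36864/(-4) = -9216
  a_5 = (6)(7)(-9216) / (2(5 - 9)) = -387072/(-8) = 48384
  a_3 = (4)(5)(48384) / (2(3 - 9)) = 967680/(-12) = -80640
  a_1 = (2)(3)(-80640) / (2(1 - 9)) = -483840/(-16) = 30240
Hence H_9(x) = 512 x^9 - 9216 x^7 + 48384 x^5 - 80640 x^3 + 30240 x.

H_9(x); series = 512 x^9 - 9216 x^7 + 48384 x^5 - 80640 x^3 + 30240 x


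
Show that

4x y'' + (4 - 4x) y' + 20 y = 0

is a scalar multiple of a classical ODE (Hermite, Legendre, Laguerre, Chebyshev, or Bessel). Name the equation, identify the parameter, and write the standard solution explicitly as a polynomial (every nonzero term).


All three coefficients share the factor 4; dividing through by 4 gives  x y'' + (1 - x) y' + 5 y = 0.
This matches the Laguerre equation x y'' + (1 - x) y' + n y = 0 with n = 5; the polynomial solution is L_5(x).
With y = sum_k a_k x^k, matching x^k gives (k+1)k a_{k+1} + (k+1) a_{k+1} - k a_k + n a_k = 0, i.e. (k+1)^2 a_{k+1} = (k - n) a_k = (k - 5) a_k. The right side vanishes at k = 5, so the series terminates at degree 5.
Standard normalization L_n(0) = 1 gives a_0 = 1. Work upward with a_{k+1} = (k - 5) a_k / (k+1)^2:
  a_1 = (0 - 5)(1) / 1^2 = -5/1 = -5
  a_2 = (1 - 5)(-5) / 2^2 = 20/4 = 5
  a_3 = (2 - 5)(5) / 3^2 = -15/9 = -5/3
  a_4 = (3 - 5)(-5/3) / 4^2 = (10/3)/16 = 5/24
  a_5 = (4 - 5)(5/24) / 5^2 = (-5/24)/25 = -1/120
Hence L_5(x) = -x^5/120 + 5 x^4/24 - 5 x^3/3 + 5 x^2 - 5 x + 1.

L_5(x); series = -x^5/120 + 5 x^4/24 - 5 x^3/3 + 5 x^2 - 5 x + 1


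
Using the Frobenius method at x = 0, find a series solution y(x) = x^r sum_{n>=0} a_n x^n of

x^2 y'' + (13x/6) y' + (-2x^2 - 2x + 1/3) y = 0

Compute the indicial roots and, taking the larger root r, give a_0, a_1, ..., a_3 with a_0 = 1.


Write in Frobenius form y'' + (p(x)/x) y' + (q(x)/x^2) y = 0:
  p(x) = 13/6,  q(x) = -2x^2 - 2x + 1/3.
Indicial equation: r(r-1) + (13/6) r + (1/3) = 0 -> roots r_1 = -1/2, r_2 = -2/3.
Take r = r_1 = -1/2. Let y(x) = x^r sum_{n>=0} a_n x^n with a_0 = 1.
Substitute y = x^r sum a_n x^n and match x^{r+n}. The recurrence is
  D(n) a_n - 2 a_{n-1} - 2 a_{n-2} = 0,  where D(n) = (r+n)(r+n-1) + (13/6)(r+n) + (1/3).
  a_n = [2 a_{n-1} + 2 a_{n-2}] / D(n).
Since the indicial polynomial factors as (r - r_1)(r - r_2), D(n) = (r_1 + n - r_1)(r_1 + n - r_2) = n(n + 1/6).
Evaluating step by step (a_0 = 1):
  n = 1: D(1) = 1(1 + 1/6) = 7/6; numerator = 2(1) = 2; a_1 = (2)/(7/6) = 12/7
  n = 2: D(2) = 2(2 + 1/6) = 13/3; numerator = 2(12/7) + 2(1) = 38/7; a_2 = (38/7)/(13/3) = 114/91
  n = 3: D(3) = 3(3 + 1/6) = 19/2; numerator = 2(114/91) + 2(12/7) = 540/91; a_3 = (540/91)/(19/2) = 1080/1729

r = -1/2; a_0 = 1; a_1 = 12/7; a_2 = 114/91; a_3 = 1080/1729


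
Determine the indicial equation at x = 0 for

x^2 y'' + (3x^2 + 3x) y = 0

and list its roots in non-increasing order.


Divide by x^2 to reach normal form y'' + P_1(x) y' + P_2(x) y = 0 with P_1(x) = 0 and P_2(x) = 3 + 3/x.
x = 0 is a singular point because the y-coefficient 3 + 3/x has a pole at x = 0.
It is a regular singular point because x P_1(x) = p(x) = 0 and x^2 P_2(x) = q(x) = 3x^2 + 3x are polynomials, hence analytic at x = 0.
p(0) = 0,  q(0) = 0.
Indicial equation: r(r-1) + p(0) r + q(0) = 0, i.e. r^2 + (p(0) - 1) r + q(0) = 0, i.e. r^2 - 1 r = 0.
Discriminant: (-1)^2 - 4(0) = 1, so r = (1 ± 1)/2.
Solving: r_1 = 1, r_2 = 0.

indicial: r^2 - 1 r = 0; roots r_1 = 1, r_2 = 0


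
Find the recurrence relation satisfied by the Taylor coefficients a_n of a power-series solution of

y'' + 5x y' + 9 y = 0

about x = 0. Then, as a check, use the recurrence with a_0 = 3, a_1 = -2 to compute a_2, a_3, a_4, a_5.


Substitute y = sum_n a_n x^n.
y''(x) has coefficient (n+2)(n+1) a_{n+2} at x^n;
5 x y'(x) has coefficient 5 n a_n at x^n (shift);
9 y(x) has coefficient 9 a_n at x^n.
Matching x^n: (n+2)(n+1) a_{n+2} + (5n + 9) a_n = 0.
Thus a_{n+2} = (-5n - 9) / ((n+1)(n+2)) * a_n.

Check with a_0 = 3, a_1 = -2 (apply the recurrence for n = 0, 1, 2, 3): a_0 = 3, a_1 = -2, a_2 = -27/2, a_3 = 14/3, a_4 = 171/8, a_5 = -28/5.

a_(n+2) = (-5n - 9) / ((n+1)(n+2)) * a_n; check: a_0 = 3, a_1 = -2, a_2 = -27/2, a_3 = 14/3, a_4 = 171/8, a_5 = -28/5


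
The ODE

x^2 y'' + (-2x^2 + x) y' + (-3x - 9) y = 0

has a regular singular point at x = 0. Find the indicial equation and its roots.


Divide by x^2 to reach normal form y'' + P_1(x) y' + P_2(x) y = 0 with P_1(x) = -2 + 1/x and P_2(x) = -3/x - 9/x^2.
x = 0 is a singular point because the y'-coefficient -2 + 1/x has a pole at x = 0 and the y-coefficient -3/x - 9/x^2 has a pole at x = 0.
It is a regular singular point because x P_1(x) = p(x) = 1 - 2x and x^2 P_2(x) = q(x) = -3x - 9 are polynomials, hence analytic at x = 0.
p(0) = 1,  q(0) = -9.
Indicial equation: r(r-1) + p(0) r + q(0) = 0, i.e. r^2 + (p(0) - 1) r + q(0) = 0, i.e. r^2 - 9 = 0.
Discriminant: (0)^2 - 4(-9) = 36, so r = (0 ± 6)/2.
Solving: r_1 = 3, r_2 = -3.

indicial: r^2 - 9 = 0; roots r_1 = 3, r_2 = -3


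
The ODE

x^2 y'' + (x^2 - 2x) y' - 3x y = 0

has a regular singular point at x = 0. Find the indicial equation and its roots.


Divide by x^2 to reach normal form y'' + P_1(x) y' + P_2(x) y = 0 with P_1(x) = 1 - 2/x and P_2(x) = -3/x.
x = 0 is a singular point because the y'-coefficient 1 - 2/x has a pole at x = 0 and the y-coefficient -3/x has a pole at x = 0.
It is a regular singular point because x P_1(x) = p(x) = x - 2 and x^2 P_2(x) = q(x) = -3x are polynomials, hence analytic at x = 0.
p(0) = -2,  q(0) = 0.
Indicial equation: r(r-1) + p(0) r + q(0) = 0, i.e. r^2 + (p(0) - 1) r + q(0) = 0, i.e. r^2 - 3 r = 0.
Discriminant: (-3)^2 - 4(0) = 9, so r = (3 ± 3)/2.
Solving: r_1 = 3, r_2 = 0.

indicial: r^2 - 3 r = 0; roots r_1 = 3, r_2 = 0


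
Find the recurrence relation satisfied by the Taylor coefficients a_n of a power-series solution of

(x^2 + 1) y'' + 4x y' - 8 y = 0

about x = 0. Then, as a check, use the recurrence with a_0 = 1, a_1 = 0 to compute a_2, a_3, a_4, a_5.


Substitute y = sum_n a_n x^n.
(1 + 1 x^2) y'' contributes (n+2)(n+1) a_{n+2} + n(n-1) a_n at x^n.
4 x y'(x) contributes 4 n a_n at x^n.
-8 y(x) contributes -8 a_n at x^n.
Matching x^n: (n+2)(n+1) a_{n+2} + (n(n-1) + 4 n - 8) a_n = 0.
Thus a_{n+2} = (-n(n-1) - 4 n + 8) / ((n+1)(n+2)) * a_n.

Check with a_0 = 1, a_1 = 0 (apply the recurrence for n = 0, 1, 2, 3): a_0 = 1, a_1 = 0, a_2 = 4, a_3 = 0, a_4 = -2/3, a_5 = 0.

a_(n+2) = (-n(n-1) - 4 n + 8) / ((n+1)(n+2)) * a_n; check: a_0 = 1, a_1 = 0, a_2 = 4, a_3 = 0, a_4 = -2/3, a_5 = 0


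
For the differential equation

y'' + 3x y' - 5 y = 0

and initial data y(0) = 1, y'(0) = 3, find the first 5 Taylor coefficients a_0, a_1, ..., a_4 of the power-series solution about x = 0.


Ansatz: y(x) = sum_{n>=0} a_n x^n, so y'(x) = sum_{n>=1} n a_n x^(n-1) and y''(x) = sum_{n>=2} n(n-1) a_n x^(n-2).
Substitute into P(x) y'' + Q(x) y' + R(x) y = 0 with P(x) = 1, Q(x) = 3x, R(x) = -5, and match powers of x.
Initial conditions: a_0 = 1, a_1 = 3.
Setting the coefficient of each power of x to zero and solving order by order (substituting the coefficients already found):
  x^0: 2 a_2 - 5 a_0 = 0  ->  2 a_2 = 5 a_0 = 5  ->  a_2 = 5/2
  x^1: 6 a_3 - 2 a_1 = 0  ->  6 a_3 = 2 a_1 = 6  ->  a_3 = 1
  x^2: 12 a_4 + a_2 = 0  ->  12 a_4 = -a_2 = -5/2  ->  a_4 = -5/24
Truncated series: y(x) = 1 + 3 x + (5/2) x^2 + x^3 - (5/24) x^4 + O(x^5).

a_0 = 1; a_1 = 3; a_2 = 5/2; a_3 = 1; a_4 = -5/24


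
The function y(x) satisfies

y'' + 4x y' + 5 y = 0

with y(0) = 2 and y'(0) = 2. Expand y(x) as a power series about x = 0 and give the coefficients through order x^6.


Ansatz: y(x) = sum_{n>=0} a_n x^n, so y'(x) = sum_{n>=1} n a_n x^(n-1) and y''(x) = sum_{n>=2} n(n-1) a_n x^(n-2).
Substitute into P(x) y'' + Q(x) y' + R(x) y = 0 with P(x) = 1, Q(x) = 4x, R(x) = 5, and match powers of x.
Initial conditions: a_0 = 2, a_1 = 2.
Setting the coefficient of each power of x to zero and solving order by order (substituting the coefficients already found):
  x^0: 2 a_2 + 5 a_0 = 0  ->  2 a_2 = -5 a_0 = -10  ->  a_2 = -5
  x^1: 6 a_3 + 9 a_1 = 0  ->  6 a_3 = -9 a_1 = -18  ->  a_3 = -3
  x^2: 12 a_4 + 13 a_2 = 0  ->  12 a_4 = -13 a_2 = 65  ->  a_4 = 65/12
  x^3: 20 a_5 + 17 a_3 = 0  ->  20 a_5 = -17 a_3 = 51  ->  a_5 = 51/20
  x^4: 30 a_6 + 21 a_4 = 0  ->  30 a_6 = -21 a_4 = -455/4  ->  a_6 = -91/24
Truncated series: y(x) = 2 + 2 x - 5 x^2 - 3 x^3 + (65/12) x^4 + (51/20) x^5 - (91/24) x^6 + O(x^7).

a_0 = 2; a_1 = 2; a_2 = -5; a_3 = -3; a_4 = 65/12; a_5 = 51/20; a_6 = -91/24


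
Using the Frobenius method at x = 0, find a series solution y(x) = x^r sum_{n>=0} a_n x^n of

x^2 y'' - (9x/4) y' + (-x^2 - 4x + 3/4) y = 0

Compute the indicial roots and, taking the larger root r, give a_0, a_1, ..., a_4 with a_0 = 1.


Write in Frobenius form y'' + (p(x)/x) y' + (q(x)/x^2) y = 0:
  p(x) = -9/4,  q(x) = -x^2 - 4x + 3/4.
Indicial equation: r(r-1) + (-9/4) r + (3/4) = 0 -> roots r_1 = 3, r_2 = 1/4.
Take r = r_1 = 3. Let y(x) = x^r sum_{n>=0} a_n x^n with a_0 = 1.
Substitute y = x^r sum a_n x^n and match x^{r+n}. The recurrence is
  D(n) a_n - 4 a_{n-1} - 1 a_{n-2} = 0,  where D(n) = (r+n)(r+n-1) + (-9/4)(r+n) + (3/4).
  a_n = [4 a_{n-1} + 1 a_{n-2}] / D(n).
Since the indicial polynomial factors as (r - r_1)(r - r_2), D(n) = (r_1 + n - r_1)(r_1 + n - r_2) = n(n + 11/4).
Evaluating step by step (a_0 = 1):
  n = 1: D(1) = 1(1 + 11/4) = 15/4; numerator = 4(1) = 4; a_1 = (4)/(15/4) = 16/15
  n = 2: D(2) = 2(2 + 11/4) = 19/2; numerator = 4(16/15) + 1(1) = 79/15; a_2 = (79/15)/(19/2) = 158/285
  n = 3: D(3) = 3(3 + 11/4) = 69/4; numerator = 4(158/285) + 1(16/15) = 312/95; a_3 = (312/95)/(69/4) = 416/2185
  n = 4: D(4) = 4(4 + 11/4) = 27; numerator = 4(416/2185) + 1(158/285) = 454/345; a_4 = (454/345)/(27) = 454/9315

r = 3; a_0 = 1; a_1 = 16/15; a_2 = 158/285; a_3 = 416/2185; a_4 = 454/9315


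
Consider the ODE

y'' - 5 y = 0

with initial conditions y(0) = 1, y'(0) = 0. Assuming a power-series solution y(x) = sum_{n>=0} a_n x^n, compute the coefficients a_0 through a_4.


Ansatz: y(x) = sum_{n>=0} a_n x^n, so y'(x) = sum_{n>=1} n a_n x^(n-1) and y''(x) = sum_{n>=2} n(n-1) a_n x^(n-2).
Substitute into P(x) y'' + Q(x) y' + R(x) y = 0 with P(x) = 1, Q(x) = 0, R(x) = -5, and match powers of x.
Initial conditions: a_0 = 1, a_1 = 0.
Setting the coefficient of each power of x to zero and solving order by order (substituting the coefficients already found):
  x^0: 2 a_2 - 5 a_0 = 0  ->  2 a_2 = 5 a_0 = 5  ->  a_2 = 5/2
  x^1: 6 a_3 - 5 a_1 = 0  ->  6 a_3 = 5 a_1 = 0  ->  a_3 = 0
  x^2: 12 a_4 - 5 a_2 = 0  ->  12 a_4 = 5 a_2 = 25/2  ->  a_4 = 25/24
Truncated series: y(x) = 1 + (5/2) x^2 + (25/24) x^4 + O(x^5).

a_0 = 1; a_1 = 0; a_2 = 5/2; a_3 = 0; a_4 = 25/24


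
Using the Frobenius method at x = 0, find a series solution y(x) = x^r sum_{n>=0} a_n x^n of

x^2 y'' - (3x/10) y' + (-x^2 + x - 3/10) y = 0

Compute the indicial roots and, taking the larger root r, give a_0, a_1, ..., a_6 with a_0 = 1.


Write in Frobenius form y'' + (p(x)/x) y' + (q(x)/x^2) y = 0:
  p(x) = -3/10,  q(x) = -x^2 + x - 3/10.
Indicial equation: r(r-1) + (-3/10) r + (-3/10) = 0 -> roots r_1 = 3/2, r_2 = -1/5.
Take r = r_1 = 3/2. Let y(x) = x^r sum_{n>=0} a_n x^n with a_0 = 1.
Substitute y = x^r sum a_n x^n and match x^{r+n}. The recurrence is
  D(n) a_n + 1 a_{n-1} - 1 a_{n-2} = 0,  where D(n) = (r+n)(r+n-1) + (-3/10)(r+n) + (-3/10).
  a_n = [-1 a_{n-1} + 1 a_{n-2}] / D(n).
Since the indicial polynomial factors as (r - r_1)(r - r_2), D(n) = (r_1 + n - r_1)(r_1 + n - r_2) = n(n + 17/10).
Evaluating step by step (a_0 = 1):
  n = 1: D(1) = 1(1 + 17/10) = 27/10; numerator = -1(1) = -1; a_1 = (-1)/(27/10) = -10/27
  n = 2: D(2) = 2(2 + 17/10) = 37/5; numerator = -1(-10/27) + 1(1) = 37/27; a_2 = (37/27)/(37/5) = 5/27
  n = 3: D(3) = 3(3 + 17/10) = 141/10; numerator = -1(5/27) + 1(-10/27) = -5/9; a_3 = (-5/9)/(141/10) = -50/1269
  n = 4: D(4) = 4(4 + 17/10) = 114/5; numerator = -1(-50/1269) + 1(5/27) = 95/423; a_4 = (95/423)/(114/5) = 25/2538
  n = 5: D(5) = 5(5 + 17/10) = 67/2; numerator = -1(25/2538) + 1(-50/1269) = -125/2538; a_5 = (-125/2538)/(67/2) = -125/85023
  n = 6: D(6) = 6(6 + 17/10) = 231/5; numerator = -1(-125/85023) + 1(25/2538) = 1925/170046; a_6 = (1925/170046)/(231/5) = 125/510138

r = 3/2; a_0 = 1; a_1 = -10/27; a_2 = 5/27; a_3 = -50/1269; a_4 = 25/2538; a_5 = -125/85023; a_6 = 125/510138


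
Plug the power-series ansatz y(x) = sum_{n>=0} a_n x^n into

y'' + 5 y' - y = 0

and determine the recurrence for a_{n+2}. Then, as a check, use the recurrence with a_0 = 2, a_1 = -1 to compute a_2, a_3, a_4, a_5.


Substitute y = sum_n a_n x^n.
y''(x) has coefficient (n+2)(n+1) a_{n+2} at x^n;
5 y'(x) has coefficient 5 (n+1) a_{n+1} at x^n;
-y(x) has coefficient -1 a_n at x^n.
Matching x^n: (n+2)(n+1) a_{n+2} + 5 (n+1) a_{n+1} - 1 a_n = 0.
Thus a_{n+2} = [-5 (n+1) a_{n+1} + 1 a_n] / ((n+1)(n+2)).

Check with a_0 = 2, a_1 = -1 (apply the recurrence for n = 0, 1, 2, 3): a_0 = 2, a_1 = -1, a_2 = 7/2, a_3 = -6, a_4 = 187/24, a_5 = -971/120.

a_(n+2) = [-5 (n+1) a_(n+1) + 1 a_n] / ((n+1)(n+2)); check: a_0 = 2, a_1 = -1, a_2 = 7/2, a_3 = -6, a_4 = 187/24, a_5 = -971/120


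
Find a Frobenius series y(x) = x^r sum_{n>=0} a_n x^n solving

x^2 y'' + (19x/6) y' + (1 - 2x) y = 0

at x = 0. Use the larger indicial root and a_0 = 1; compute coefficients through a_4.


Write in Frobenius form y'' + (p(x)/x) y' + (q(x)/x^2) y = 0:
  p(x) = 19/6,  q(x) = 1 - 2x.
Indicial equation: r(r-1) + (19/6) r + (1) = 0 -> roots r_1 = -2/3, r_2 = -3/2.
Take r = r_1 = -2/3. Let y(x) = x^r sum_{n>=0} a_n x^n with a_0 = 1.
Substitute y = x^r sum a_n x^n and match x^{r+n}. The recurrence is
  D(n) a_n - 2 a_{n-1} = 0,  where D(n) = (r+n)(r+n-1) + (19/6)(r+n) + (1).
  a_n = 2 / D(n) * a_{n-1}.
Since the indicial polynomial factors as (r - r_1)(r - r_2), D(n) = (r_1 + n - r_1)(r_1 + n - r_2) = n(n + 5/6).
Evaluating step by step (a_0 = 1):
  n = 1: D(1) = 1(1 + 5/6) = 11/6; numerator = 2(1) = 2; a_1 = (2)/(11/6) = 12/11
  n = 2: D(2) = 2(2 + 5/6) = 17/3; numerator = 2(12/11) = 24/11; a_2 = (24/11)/(17/3) = 72/187
  n = 3: D(3) = 3(3 + 5/6) = 23/2; numerator = 2(72/187) = 144/187; a_3 = (144/187)/(23/2) = 288/4301
  n = 4: D(4) = 4(4 + 5/6) = 58/3; numerator = 2(288/4301) = 576/4301; a_4 = (576/4301)/(58/3) = 864/124729

r = -2/3; a_0 = 1; a_1 = 12/11; a_2 = 72/187; a_3 = 288/4301; a_4 = 864/124729


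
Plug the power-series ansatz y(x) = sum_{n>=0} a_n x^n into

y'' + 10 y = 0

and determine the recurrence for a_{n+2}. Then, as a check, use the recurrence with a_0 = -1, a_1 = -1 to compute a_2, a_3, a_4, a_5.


Substitute y = sum_n a_n x^n into y'' + (const) y = 0.
y''(x) = sum_{n>=0} (n+2)(n+1) a_{n+2} x^n.
The ODE becomes sum_n [(n+2)(n+1) a_{n+2} + 10 a_n] x^n = 0.
Setting each coefficient to zero gives the recurrence:
  (n+2)(n+1) a_{n+2} + 10 a_n = 0,
  a_{n+2} = -10 / ((n+1)(n+2)) a_n.

Check with a_0 = -1, a_1 = -1 (apply the recurrence for n = 0, 1, 2, 3): a_0 = -1, a_1 = -1, a_2 = 5, a_3 = 5/3, a_4 = -25/6, a_5 = -5/6.

a_{n+2} = -10/((n+1)(n+2)) * a_n; check: a_0 = -1, a_1 = -1, a_2 = 5, a_3 = 5/3, a_4 = -25/6, a_5 = -5/6


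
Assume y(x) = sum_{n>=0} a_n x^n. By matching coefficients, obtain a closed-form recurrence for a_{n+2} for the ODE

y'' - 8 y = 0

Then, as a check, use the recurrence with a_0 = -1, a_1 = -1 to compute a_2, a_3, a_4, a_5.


Substitute y = sum_n a_n x^n into y'' + (const) y = 0.
y''(x) = sum_{n>=0} (n+2)(n+1) a_{n+2} x^n.
The ODE becomes sum_n [(n+2)(n+1) a_{n+2} - 8 a_n] x^n = 0.
Setting each coefficient to zero gives the recurrence:
  (n+2)(n+1) a_{n+2} - 8 a_n = 0,
  a_{n+2} = 8 / ((n+1)(n+2)) a_n.

Check with a_0 = -1, a_1 = -1 (apply the recurrence for n = 0, 1, 2, 3): a_0 = -1, a_1 = -1, a_2 = -4, a_3 = -4/3, a_4 = -8/3, a_5 = -8/15.

a_{n+2} = 8/((n+1)(n+2)) * a_n; check: a_0 = -1, a_1 = -1, a_2 = -4, a_3 = -4/3, a_4 = -8/3, a_5 = -8/15


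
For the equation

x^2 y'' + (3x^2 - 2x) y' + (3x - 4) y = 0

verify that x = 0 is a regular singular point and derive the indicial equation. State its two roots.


Divide by x^2 to reach normal form y'' + P_1(x) y' + P_2(x) y = 0 with P_1(x) = 3 - 2/x and P_2(x) = 3/x - 4/x^2.
x = 0 is a singular point because the y'-coefficient 3 - 2/x has a pole at x = 0 and the y-coefficient 3/x - 4/x^2 has a pole at x = 0.
It is a regular singular point because x P_1(x) = p(x) = 3x - 2 and x^2 P_2(x) = q(x) = 3x - 4 are polynomials, hence analytic at x = 0.
p(0) = -2,  q(0) = -4.
Indicial equation: r(r-1) + p(0) r + q(0) = 0, i.e. r^2 + (p(0) - 1) r + q(0) = 0, i.e. r^2 - 3 r - 4 = 0.
Discriminant: (-3)^2 - 4(-4) = 25, so r = (3 ± 5)/2.
Solving: r_1 = 4, r_2 = -1.

indicial: r^2 - 3 r - 4 = 0; roots r_1 = 4, r_2 = -1


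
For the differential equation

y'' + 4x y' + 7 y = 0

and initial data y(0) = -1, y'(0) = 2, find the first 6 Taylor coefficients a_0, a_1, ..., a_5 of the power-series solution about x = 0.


Ansatz: y(x) = sum_{n>=0} a_n x^n, so y'(x) = sum_{n>=1} n a_n x^(n-1) and y''(x) = sum_{n>=2} n(n-1) a_n x^(n-2).
Substitute into P(x) y'' + Q(x) y' + R(x) y = 0 with P(x) = 1, Q(x) = 4x, R(x) = 7, and match powers of x.
Initial conditions: a_0 = -1, a_1 = 2.
Setting the coefficient of each power of x to zero and solving order by order (substituting the coefficients already found):
  x^0: 2 a_2 + 7 a_0 = 0  ->  2 a_2 = -7 a_0 = 7  ->  a_2 = 7/2
  x^1: 6 a_3 + 11 a_1 = 0  ->  6 a_3 = -11 a_1 = -22  ->  a_3 = -11/3
  x^2: 12 a_4 + 15 a_2 = 0  ->  12 a_4 = -15 a_2 = -105/2  ->  a_4 = -35/8
  x^3: 20 a_5 + 19 a_3 = 0  ->  20 a_5 = -19 a_3 = 209/3  ->  a_5 = 209/60
Truncated series: y(x) = -1 + 2 x + (7/2) x^2 - (11/3) x^3 - (35/8) x^4 + (209/60) x^5 + O(x^6).

a_0 = -1; a_1 = 2; a_2 = 7/2; a_3 = -11/3; a_4 = -35/8; a_5 = 209/60


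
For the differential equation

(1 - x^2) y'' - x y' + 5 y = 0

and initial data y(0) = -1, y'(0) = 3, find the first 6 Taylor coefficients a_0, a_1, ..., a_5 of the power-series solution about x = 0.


Ansatz: y(x) = sum_{n>=0} a_n x^n, so y'(x) = sum_{n>=1} n a_n x^(n-1) and y''(x) = sum_{n>=2} n(n-1) a_n x^(n-2).
Substitute into P(x) y'' + Q(x) y' + R(x) y = 0 with P(x) = 1 - x^2, Q(x) = -x, R(x) = 5, and match powers of x.
Initial conditions: a_0 = -1, a_1 = 3.
Setting the coefficient of each power of x to zero and solving order by order (substituting the coefficients already found):
  x^0: 2 a_2 + 5 a_0 = 0  ->  2 a_2 = -5 a_0 = 5  ->  a_2 = 5/2
  x^1: 6 a_3 + 4 a_1 = 0  ->  6 a_3 = -4 a_1 = -12  ->  a_3 = -2
  x^2: 12 a_4 + a_2 = 0  ->  12 a_4 = -a_2 = -5/2  ->  a_4 = -5/24
  x^3: 20 a_5 - 4 a_3 = 0  ->  20 a_5 = 4 a_3 = -8  ->  a_5 = -2/5
Truncated series: y(x) = -1 + 3 x + (5/2) x^2 - 2 x^3 - (5/24) x^4 - (2/5) x^5 + O(x^6).

a_0 = -1; a_1 = 3; a_2 = 5/2; a_3 = -2; a_4 = -5/24; a_5 = -2/5


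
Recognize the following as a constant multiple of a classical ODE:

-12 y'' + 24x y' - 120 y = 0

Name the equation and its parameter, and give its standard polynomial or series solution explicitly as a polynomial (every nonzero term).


All three coefficients share the factor -12; dividing through by -12 gives  y'' - 2x y' + 10 y = 0.
This matches the Hermite equation y'' - 2x y' + 2n y = 0 with 2n = 10, so n = 5; the polynomial solution is H_5(x).
With y = sum_k a_k x^k, matching x^k gives (k+2)(k+1) a_{k+2} = 2(k - n) a_k = 2(k - 5) a_k. The right side vanishes at k = 5, so the series with the parity of 5 terminates at degree 5.
Standard normalization: leading coefficient of H_n is 2^n, so a_5 = 2^5 = 32. Work downward with a_k = (k+1)(k+2) a_{k+2} / (2(k - n)):
  a_3 = (4)(5)(32) / (2(3 - 5)) = 640/(-4) = -160
  a_1 = (2)(3)(-160) / (2(1 - 5)) = -960/(-8) = 120
Hence H_5(x) = 32 x^5 - 160 x^3 + 120 x.

H_5(x); series = 32 x^5 - 160 x^3 + 120 x


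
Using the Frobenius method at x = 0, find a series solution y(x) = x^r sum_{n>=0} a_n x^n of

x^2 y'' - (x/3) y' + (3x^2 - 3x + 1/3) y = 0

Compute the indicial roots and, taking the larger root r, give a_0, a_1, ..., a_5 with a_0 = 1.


Write in Frobenius form y'' + (p(x)/x) y' + (q(x)/x^2) y = 0:
  p(x) = -1/3,  q(x) = 3x^2 - 3x + 1/3.
Indicial equation: r(r-1) + (-1/3) r + (1/3) = 0 -> roots r_1 = 1, r_2 = 1/3.
Take r = r_1 = 1. Let y(x) = x^r sum_{n>=0} a_n x^n with a_0 = 1.
Substitute y = x^r sum a_n x^n and match x^{r+n}. The recurrence is
  D(n) a_n - 3 a_{n-1} + 3 a_{n-2} = 0,  where D(n) = (r+n)(r+n-1) + (-1/3)(r+n) + (1/3).
  a_n = [3 a_{n-1} - 3 a_{n-2}] / D(n).
Since the indicial polynomial factors as (r - r_1)(r - r_2), D(n) = (r_1 + n - r_1)(r_1 + n - r_2) = n(n + 2/3).
Evaluating step by step (a_0 = 1):
  n = 1: D(1) = 1(1 + 2/3) = 5/3; numerator = 3(1) = 3; a_1 = (3)/(5/3) = 9/5
  n = 2: D(2) = 2(2 + 2/3) = 16/3; numerator = 3(9/5) - 3(1) = 12/5; a_2 = (12/5)/(16/3) = 9/20
  n = 3: D(3) = 3(3 + 2/3) = 11; numerator = 3(9/20) - 3(9/5) = -81/20; a_3 = (-81/20)/(11) = -81/220
  n = 4: D(4) = 4(4 + 2/3) = 56/3; numerator = 3(-81/220) - 3(9/20) = -27/11; a_4 = (-27/11)/(56/3) = -81/616
  n = 5: D(5) = 5(5 + 2/3) = 85/3; numerator = 3(-81/616) - 3(-81/220) = 2187/3080; a_5 = (2187/3080)/(85/3) = 6561/261800

r = 1; a_0 = 1; a_1 = 9/5; a_2 = 9/20; a_3 = -81/220; a_4 = -81/616; a_5 = 6561/261800
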